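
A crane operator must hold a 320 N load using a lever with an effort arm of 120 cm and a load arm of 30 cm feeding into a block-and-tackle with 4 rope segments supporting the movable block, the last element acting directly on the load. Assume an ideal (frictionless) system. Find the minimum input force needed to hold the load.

20 N

Lever MA = effort arm / load arm = 120/30 = 4.
Block-and-tackle MA = number of supporting rope parts = 4.
Combined ideal MA = 4 × 4 = 16.
Effort = load / MA = 320 / 16 = 20 N.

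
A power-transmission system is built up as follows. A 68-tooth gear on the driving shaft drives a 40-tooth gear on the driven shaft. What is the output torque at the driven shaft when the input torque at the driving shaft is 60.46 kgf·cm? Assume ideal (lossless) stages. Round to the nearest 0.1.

35.6 kgf·cm

After the gear mesh (40/68): 60.46 × 0.58824 = 35.565 kgf·cm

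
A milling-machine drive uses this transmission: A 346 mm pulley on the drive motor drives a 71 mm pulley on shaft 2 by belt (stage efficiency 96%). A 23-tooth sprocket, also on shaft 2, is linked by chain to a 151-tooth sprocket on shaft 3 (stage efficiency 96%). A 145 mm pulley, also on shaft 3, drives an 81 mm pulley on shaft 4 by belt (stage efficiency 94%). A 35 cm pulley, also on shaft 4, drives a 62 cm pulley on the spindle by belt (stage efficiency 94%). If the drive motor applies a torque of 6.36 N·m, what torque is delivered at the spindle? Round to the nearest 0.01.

6.90 N·m

After the belt (71/346): 6.36 × 0.2052 × 0.96 = 1.2529 N·m
After the chain (151/23): 1.2529 × 6.5652 × 0.96 = 7.8964 N·m
After the belt (81/145): 7.8964 × 0.55862 × 0.94 = 4.1464 N·m
After the belt (62/35): 4.1464 × 1.7714 × 0.94 = 6.9044 N·m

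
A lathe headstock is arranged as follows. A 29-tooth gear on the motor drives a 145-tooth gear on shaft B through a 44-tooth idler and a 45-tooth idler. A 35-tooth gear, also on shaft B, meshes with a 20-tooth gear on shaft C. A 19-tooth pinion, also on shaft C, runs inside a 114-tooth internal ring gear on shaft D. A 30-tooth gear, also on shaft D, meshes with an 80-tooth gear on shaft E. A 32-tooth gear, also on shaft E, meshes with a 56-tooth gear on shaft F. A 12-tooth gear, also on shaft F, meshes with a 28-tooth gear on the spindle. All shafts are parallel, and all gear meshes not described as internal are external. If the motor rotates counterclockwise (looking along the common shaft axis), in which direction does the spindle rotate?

clockwise

the motor → shaft B: driver → idler → idler → driven is 3 external meshes, 3 reversals → CW.
shaft B → shaft C: external mesh, 1 reversal → CCW.
shaft C → shaft D: internal mesh, same direction → CCW.
shaft D → shaft E: external mesh, 1 reversal → CW.
shaft E → shaft F: external mesh, 1 reversal → CCW.
shaft F → the spindle: external mesh, 1 reversal → CW.
7 reversals in total — an odd number — so the spindle turns opposite to the motor.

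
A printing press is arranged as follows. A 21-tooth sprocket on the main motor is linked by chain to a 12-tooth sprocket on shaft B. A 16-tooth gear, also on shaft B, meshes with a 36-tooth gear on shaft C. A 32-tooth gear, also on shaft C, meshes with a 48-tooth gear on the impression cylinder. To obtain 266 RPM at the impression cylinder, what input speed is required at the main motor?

513 RPM

Overall ratio R = 0.57143 × 2.25 × 1.5 = 1.9286.
Required input speed = output speed × R = 266 × 1.9286 = 513 RPM.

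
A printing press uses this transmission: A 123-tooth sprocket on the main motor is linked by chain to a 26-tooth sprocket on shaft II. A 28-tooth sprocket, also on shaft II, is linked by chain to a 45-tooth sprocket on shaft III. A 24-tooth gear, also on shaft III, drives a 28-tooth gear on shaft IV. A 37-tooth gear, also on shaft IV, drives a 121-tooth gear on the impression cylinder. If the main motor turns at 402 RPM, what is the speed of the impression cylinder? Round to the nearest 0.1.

310.2 RPM

the main motor → shaft II (chain, 26/123): 402 ÷ 0.21138 = 1901.8 RPM
shaft II → shaft III (chain, 45/28): 1901.8 ÷ 1.6071 = 1183.3 RPM
shaft III → shaft IV (gear mesh, 28/24): 1183.3 ÷ 1.1667 = 1014.3 RPM
shaft IV → the impression cylinder (gear mesh, 121/37): 1014.3 ÷ 3.2703 = 310.15 RPM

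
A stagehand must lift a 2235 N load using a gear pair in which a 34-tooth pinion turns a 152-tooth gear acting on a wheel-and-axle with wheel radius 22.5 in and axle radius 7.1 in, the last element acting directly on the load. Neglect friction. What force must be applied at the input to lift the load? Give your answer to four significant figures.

157.8 N

Gear pair MA = 152/34 = 4.4706.
Wheel-and-axle MA = R/r = 22.5/7.1 = 3.169.
Combined ideal MA = 4.4706 × 3.169 = 14.167.
Effort = load / MA = 2235 / 14.167 = 157.76 N.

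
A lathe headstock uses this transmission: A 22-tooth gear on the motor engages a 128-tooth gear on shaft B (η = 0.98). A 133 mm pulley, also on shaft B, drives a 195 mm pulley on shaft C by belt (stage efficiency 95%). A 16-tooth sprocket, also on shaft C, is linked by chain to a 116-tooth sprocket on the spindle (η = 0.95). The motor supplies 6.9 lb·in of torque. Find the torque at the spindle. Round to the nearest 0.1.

After the gear mesh (128/22): 6.9 × 5.8182 × 0.98 = 39.343 lb·in
After the belt (195/133): 39.343 × 1.4662 × 0.95 = 54.799 lb·in
After the chain (116/16): 54.799 × 7.25 × 0.95 = 377.42 lb·in

377.4 lb·in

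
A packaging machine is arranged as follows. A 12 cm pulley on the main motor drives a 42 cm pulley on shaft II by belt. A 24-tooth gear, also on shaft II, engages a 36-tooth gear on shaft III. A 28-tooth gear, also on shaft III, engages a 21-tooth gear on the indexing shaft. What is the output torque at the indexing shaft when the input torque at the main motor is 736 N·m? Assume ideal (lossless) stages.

belt 42/12 = 3.5 → τ = 736·3.5 = 2576 N·m
gear mesh 36/24 = 1.5 → τ = 2576·1.5 = 3864 N·m
gear mesh 21/28 = 0.75 → τ = 3864·0.75 = 2898 N·m

2898 N·m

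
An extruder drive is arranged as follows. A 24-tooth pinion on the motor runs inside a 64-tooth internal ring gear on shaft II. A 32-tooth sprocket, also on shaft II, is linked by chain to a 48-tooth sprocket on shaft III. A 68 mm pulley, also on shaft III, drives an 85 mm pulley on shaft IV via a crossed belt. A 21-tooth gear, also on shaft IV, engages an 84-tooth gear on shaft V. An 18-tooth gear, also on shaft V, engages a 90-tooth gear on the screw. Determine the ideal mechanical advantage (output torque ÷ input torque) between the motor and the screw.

Each stage contributes driven/driver: internal gear 64/24 = 2.6667, chain 48/32 = 1.5, belt 85/68 = 1.25, gear mesh 84/21 = 4, gear mesh 90/18 = 5.
Overall: 2.6667 × 1.5 × 1.25 × 4 × 5 = 100.

100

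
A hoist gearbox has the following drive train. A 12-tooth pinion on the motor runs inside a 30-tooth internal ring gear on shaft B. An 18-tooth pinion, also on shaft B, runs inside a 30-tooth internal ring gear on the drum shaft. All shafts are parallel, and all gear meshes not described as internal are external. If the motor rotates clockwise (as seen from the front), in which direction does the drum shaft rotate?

the motor → shaft B: internal mesh, same direction → CW.
shaft B → the drum shaft: internal mesh, same direction → CW.
0 reversals in total — an even number — so the drum shaft turns the same way as the motor.

clockwise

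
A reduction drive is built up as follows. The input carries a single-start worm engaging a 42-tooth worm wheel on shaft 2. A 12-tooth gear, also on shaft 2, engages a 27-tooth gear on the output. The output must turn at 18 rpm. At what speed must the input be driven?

1701 rpm

Overall ratio R = 42 × 2.25 = 94.5.
Required input speed = output speed × R = 18 × 94.5 = 1701 rpm.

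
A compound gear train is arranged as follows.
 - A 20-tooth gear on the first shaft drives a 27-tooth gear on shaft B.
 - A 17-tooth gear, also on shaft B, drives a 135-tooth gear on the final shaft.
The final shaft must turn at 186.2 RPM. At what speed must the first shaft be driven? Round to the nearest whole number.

Overall ratio R = 1.35 × 7.9412 = 10.721.
Required input speed = output speed × R = 186.2 × 10.721 = 1996.2 RPM.

1996 RPM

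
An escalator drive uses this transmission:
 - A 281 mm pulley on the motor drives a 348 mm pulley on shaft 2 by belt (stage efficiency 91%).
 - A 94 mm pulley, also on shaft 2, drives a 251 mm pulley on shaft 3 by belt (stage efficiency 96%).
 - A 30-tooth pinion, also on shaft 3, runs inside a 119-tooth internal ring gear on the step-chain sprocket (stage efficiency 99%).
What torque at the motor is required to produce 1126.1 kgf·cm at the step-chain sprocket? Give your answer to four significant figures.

Overall ratio R = 1.2384 × 2.6702 × 3.9667 = 13.117; overall efficiency η = 0.91 × 0.96 × 0.99 = 0.8649.
Input torque = output torque / (R × η) = 1126.1 / (13.117 × 0.8649) = 99.262 kgf·cm.

99.26 kgf·cm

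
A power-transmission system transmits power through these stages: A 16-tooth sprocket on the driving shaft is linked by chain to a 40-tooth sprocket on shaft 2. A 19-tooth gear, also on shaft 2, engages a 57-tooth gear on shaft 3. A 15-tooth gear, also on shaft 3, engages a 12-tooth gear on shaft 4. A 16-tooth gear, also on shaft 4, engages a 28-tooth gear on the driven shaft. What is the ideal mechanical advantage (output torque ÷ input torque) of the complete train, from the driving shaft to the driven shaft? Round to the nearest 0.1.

10.5

Each stage contributes driven/driver: chain 40/16 = 2.5, gear mesh 57/19 = 3, gear mesh 12/15 = 0.8, gear mesh 28/16 = 1.75.
Overall: 2.5 × 3 × 0.8 × 1.75 = 10.5.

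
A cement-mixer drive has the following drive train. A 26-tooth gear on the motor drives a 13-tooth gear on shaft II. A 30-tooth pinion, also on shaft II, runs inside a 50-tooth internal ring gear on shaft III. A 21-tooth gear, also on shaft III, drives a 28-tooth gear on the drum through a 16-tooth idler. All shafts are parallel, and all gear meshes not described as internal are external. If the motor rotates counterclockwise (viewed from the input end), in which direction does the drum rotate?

the motor → shaft II: external mesh, 1 reversal → CW.
shaft II → shaft III: internal mesh, same direction → CW.
shaft III → the drum: driver → idler → driven is 2 external meshes, 2 reversals → CW.
3 reversals in total — an odd number — so the drum turns opposite to the motor.

clockwise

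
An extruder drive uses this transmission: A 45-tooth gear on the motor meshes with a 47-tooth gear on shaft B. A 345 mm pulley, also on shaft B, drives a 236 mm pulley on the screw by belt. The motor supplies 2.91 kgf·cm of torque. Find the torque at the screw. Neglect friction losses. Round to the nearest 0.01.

Gear mesh: ratio = 47/45 = 1.0444; torque at shaft B = 2.91 × 1.0444 = 3.0393 kgf·cm.
Belt: ratio = 236/345 = 0.68406; torque at the screw = 3.0393 × 0.68406 = 2.0791 kgf·cm.

2.08 kgf·cm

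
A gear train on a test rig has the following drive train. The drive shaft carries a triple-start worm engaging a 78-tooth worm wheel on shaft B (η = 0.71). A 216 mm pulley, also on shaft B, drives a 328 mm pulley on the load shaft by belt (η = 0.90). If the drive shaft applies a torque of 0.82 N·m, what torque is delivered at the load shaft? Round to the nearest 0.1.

20.7 N·m

Worm: ratio = 78/3 = 26; torque at shaft B = 0.82 × 26 × 0.71 = 15.137 N·m.
Belt: ratio = 328/216 = 1.5185; torque at the load shaft = 15.137 × 1.5185 × 0.90 = 20.688 N·m.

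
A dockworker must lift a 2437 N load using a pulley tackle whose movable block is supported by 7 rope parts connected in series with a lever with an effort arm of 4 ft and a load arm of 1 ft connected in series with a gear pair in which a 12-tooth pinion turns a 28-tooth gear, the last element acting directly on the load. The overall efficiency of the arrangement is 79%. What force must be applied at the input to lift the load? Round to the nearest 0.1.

Block-and-tackle MA = number of supporting rope parts = 7.
Lever MA = effort arm / load arm = 4/1 = 4.
Gear pair MA = 28/12 = 2.3333.
Combined ideal MA = 7 × 4 × 2.3333 = 65.333.
Actual MA = 65.333 × 0.79 = 51.613.
Effort = load / actual MA = 2437 / 51.613 = 47.216 N.

47.2 N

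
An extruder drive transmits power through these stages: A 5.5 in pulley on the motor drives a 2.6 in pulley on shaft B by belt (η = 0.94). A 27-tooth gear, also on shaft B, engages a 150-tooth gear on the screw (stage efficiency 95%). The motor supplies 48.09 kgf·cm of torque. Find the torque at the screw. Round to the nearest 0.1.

belt 2.6/5.5 = 0.47273 → τ = 48.09·0.47273·0.94 = 21.369 kgf·cm
gear mesh 150/27 = 5.5556 → τ = 21.369·5.5556·0.95 = 112.78 kgf·cm

112.8 kgf·cm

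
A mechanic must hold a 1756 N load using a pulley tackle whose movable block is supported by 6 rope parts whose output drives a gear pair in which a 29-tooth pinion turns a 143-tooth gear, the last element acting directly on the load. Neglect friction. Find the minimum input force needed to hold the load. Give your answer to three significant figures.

59.4 N

Block-and-tackle MA = number of supporting rope parts = 6.
Gear pair MA = 143/29 = 4.931.
Combined ideal MA = 6 × 4.931 = 29.586.
Effort = load / MA = 1756 / 29.586 = 59.352 N.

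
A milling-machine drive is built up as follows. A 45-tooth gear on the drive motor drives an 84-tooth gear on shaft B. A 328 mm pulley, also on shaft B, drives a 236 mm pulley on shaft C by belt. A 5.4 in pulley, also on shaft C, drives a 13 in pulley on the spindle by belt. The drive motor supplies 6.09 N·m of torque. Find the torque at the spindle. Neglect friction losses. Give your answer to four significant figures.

After the gear mesh (84/45): 6.09 × 1.8667 = 11.368 N·m
After the belt (236/328): 11.368 × 0.71951 = 8.1794 N·m
After the belt (13/5.4): 8.1794 × 2.4074 = 19.691 N·m

19.69 N·m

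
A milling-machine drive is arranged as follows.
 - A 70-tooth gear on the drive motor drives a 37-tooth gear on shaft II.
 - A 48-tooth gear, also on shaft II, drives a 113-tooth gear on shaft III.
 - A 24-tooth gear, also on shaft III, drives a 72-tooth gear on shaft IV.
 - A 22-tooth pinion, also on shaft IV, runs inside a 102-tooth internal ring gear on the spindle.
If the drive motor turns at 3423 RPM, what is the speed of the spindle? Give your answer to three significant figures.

198 RPM

gear mesh 37/70 = 0.52857 → 3423/0.52857 = 6475.9 RPM
gear mesh 113/48 = 2.3542 → 6475.9/2.3542 = 2750.8 RPM
gear mesh 72/24 = 3 → 2750.8/3 = 916.95 RPM
internal gear 102/22 = 4.6364 → 916.95/4.6364 = 197.77 RPM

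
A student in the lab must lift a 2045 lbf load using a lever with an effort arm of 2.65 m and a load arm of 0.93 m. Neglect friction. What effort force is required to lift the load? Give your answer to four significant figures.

717.7 lbf

Lever MA = effort arm / load arm = 2.65/0.93 = 2.8495.
Effort = load / MA = 2045 / 2.8495 = 717.68 lbf.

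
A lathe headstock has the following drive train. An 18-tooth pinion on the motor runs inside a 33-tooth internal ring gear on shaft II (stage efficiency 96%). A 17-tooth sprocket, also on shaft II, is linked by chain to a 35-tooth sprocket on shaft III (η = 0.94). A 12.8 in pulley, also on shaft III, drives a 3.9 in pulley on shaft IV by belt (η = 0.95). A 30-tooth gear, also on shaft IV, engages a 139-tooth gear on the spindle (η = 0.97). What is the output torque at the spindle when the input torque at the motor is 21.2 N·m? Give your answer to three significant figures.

After the internal gear (33/18): 21.2 × 1.8333 × 0.96 = 37.312 N·m
After the chain (35/17): 37.312 × 2.0588 × 0.94 = 72.21 N·m
After the belt (3.9/12.8): 72.21 × 0.30469 × 0.95 = 20.901 N·m
After the gear mesh (139/30): 20.901 × 4.6333 × 0.97 = 93.938 N·m

93.9 N·m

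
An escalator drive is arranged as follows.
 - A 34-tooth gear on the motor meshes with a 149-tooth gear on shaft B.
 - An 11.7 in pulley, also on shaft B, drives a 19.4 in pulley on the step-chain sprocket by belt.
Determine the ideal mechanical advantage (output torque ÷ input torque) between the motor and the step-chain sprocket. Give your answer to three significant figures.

Each stage contributes driven/driver: gear mesh 149/34 = 4.3824, belt 19.4/11.7 = 1.6581.
Overall: 4.3824 × 1.6581 = 7.2665.

7.27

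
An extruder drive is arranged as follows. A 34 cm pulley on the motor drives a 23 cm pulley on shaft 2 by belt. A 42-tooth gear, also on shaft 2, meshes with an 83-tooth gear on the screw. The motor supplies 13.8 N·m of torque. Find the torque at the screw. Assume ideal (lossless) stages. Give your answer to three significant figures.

18.4 N·m

Belt: ratio = 23/34 = 0.67647; torque at shaft 2 = 13.8 × 0.67647 = 9.3353 N·m.
Gear mesh: ratio = 83/42 = 1.9762; torque at the screw = 9.3353 × 1.9762 = 18.448 N·m.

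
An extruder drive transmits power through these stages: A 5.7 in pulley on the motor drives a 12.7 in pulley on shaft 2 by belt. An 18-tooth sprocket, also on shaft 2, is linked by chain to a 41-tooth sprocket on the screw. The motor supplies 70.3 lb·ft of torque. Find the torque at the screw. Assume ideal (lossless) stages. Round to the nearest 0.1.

Belt: ratio = 12.7/5.7 = 2.2281; torque at shaft 2 = 70.3 × 2.2281 = 156.63 lb·ft.
Chain: ratio = 41/18 = 2.2778; torque at the screw = 156.63 × 2.2778 = 356.78 lb·ft.

356.8 lb·ft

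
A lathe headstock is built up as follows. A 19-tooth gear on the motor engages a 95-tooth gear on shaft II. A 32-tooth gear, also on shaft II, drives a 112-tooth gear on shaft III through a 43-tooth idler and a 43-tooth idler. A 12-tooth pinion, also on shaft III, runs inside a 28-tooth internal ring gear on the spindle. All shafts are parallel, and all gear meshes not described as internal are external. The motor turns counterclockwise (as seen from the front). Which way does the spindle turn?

the motor → shaft II: external mesh, 1 reversal → CW.
shaft II → shaft III: driver → idler → idler → driven is 3 external meshes, 3 reversals → CCW.
shaft III → the spindle: internal mesh, same direction → CCW.
4 reversals in total — an even number — so the spindle turns the same way as the motor.

counterclockwise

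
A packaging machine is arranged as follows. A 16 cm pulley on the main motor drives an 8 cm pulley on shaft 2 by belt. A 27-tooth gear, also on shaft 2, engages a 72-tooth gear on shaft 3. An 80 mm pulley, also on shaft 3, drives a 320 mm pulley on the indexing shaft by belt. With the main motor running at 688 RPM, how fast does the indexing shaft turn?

129 RPM

belt 8/16 = 0.5 → 688/0.5 = 1376 RPM
gear mesh 72/27 = 2.6667 → 1376/2.6667 = 516 RPM
belt 320/80 = 4 → 516/4 = 129 RPM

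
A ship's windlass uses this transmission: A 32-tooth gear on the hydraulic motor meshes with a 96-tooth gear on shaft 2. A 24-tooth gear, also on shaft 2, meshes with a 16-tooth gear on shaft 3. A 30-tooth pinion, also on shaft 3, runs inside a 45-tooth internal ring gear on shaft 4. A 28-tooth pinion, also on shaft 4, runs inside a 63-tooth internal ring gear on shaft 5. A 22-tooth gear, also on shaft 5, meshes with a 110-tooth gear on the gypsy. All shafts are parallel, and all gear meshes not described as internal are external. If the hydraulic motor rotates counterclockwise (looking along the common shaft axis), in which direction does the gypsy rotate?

the hydraulic motor → shaft 2: external mesh, 1 reversal → CW.
shaft 2 → shaft 3: external mesh, 1 reversal → CCW.
shaft 3 → shaft 4: internal mesh, same direction → CCW.
shaft 4 → shaft 5: internal mesh, same direction → CCW.
shaft 5 → the gypsy: external mesh, 1 reversal → CW.
3 reversals in total — an odd number — so the gypsy turns opposite to the hydraulic motor.

clockwise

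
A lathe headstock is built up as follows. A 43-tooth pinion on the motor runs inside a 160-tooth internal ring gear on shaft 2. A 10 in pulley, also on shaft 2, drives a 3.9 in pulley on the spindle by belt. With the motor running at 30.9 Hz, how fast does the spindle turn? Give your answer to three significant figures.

21.3 Hz

Internal gear: ratio = 160/43 = 3.7209, so shaft 2 turns at 30.9 / 3.7209 = 8.3044 Hz.
Belt: ratio = 3.9/10 = 0.39, so the spindle turns at 8.3044 / 0.39 = 21.293 Hz.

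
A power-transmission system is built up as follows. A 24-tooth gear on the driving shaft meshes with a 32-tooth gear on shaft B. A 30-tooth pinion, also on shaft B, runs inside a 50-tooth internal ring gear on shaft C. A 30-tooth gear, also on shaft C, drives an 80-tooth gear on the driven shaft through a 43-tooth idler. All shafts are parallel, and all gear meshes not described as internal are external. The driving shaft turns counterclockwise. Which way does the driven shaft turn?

clockwise

the driving shaft → shaft B: external mesh, 1 reversal → CW.
shaft B → shaft C: internal mesh, same direction → CW.
shaft C → the driven shaft: driver → idler → driven is 2 external meshes, 2 reversals → CW.
3 reversals in total — an odd number — so the driven shaft turns opposite to the driving shaft.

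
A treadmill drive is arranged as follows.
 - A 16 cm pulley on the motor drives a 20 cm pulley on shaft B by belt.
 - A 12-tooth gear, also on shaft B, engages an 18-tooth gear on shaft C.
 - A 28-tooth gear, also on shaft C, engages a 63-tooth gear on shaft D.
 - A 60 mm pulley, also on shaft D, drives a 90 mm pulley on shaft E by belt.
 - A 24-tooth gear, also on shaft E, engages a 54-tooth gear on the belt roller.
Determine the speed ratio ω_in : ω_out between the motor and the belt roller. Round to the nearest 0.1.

14.2

Each stage contributes driven/driver: belt 20/16 = 1.25, gear mesh 18/12 = 1.5, gear mesh 63/28 = 2.25, belt 90/60 = 1.5, gear mesh 54/24 = 2.25.
Overall: 1.25 × 1.5 × 2.25 × 1.5 × 2.25 = 14.238.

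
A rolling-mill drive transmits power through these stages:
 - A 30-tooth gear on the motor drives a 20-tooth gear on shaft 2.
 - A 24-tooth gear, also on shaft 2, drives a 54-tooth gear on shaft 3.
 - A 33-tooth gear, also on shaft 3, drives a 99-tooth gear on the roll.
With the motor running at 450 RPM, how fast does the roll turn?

the motor → shaft 2 (gear mesh, 20/30): 450 ÷ 0.66667 = 675 RPM
shaft 2 → shaft 3 (gear mesh, 54/24): 675 ÷ 2.25 = 300 RPM
shaft 3 → the roll (gear mesh, 99/33): 300 ÷ 3 = 100 RPM

100 RPM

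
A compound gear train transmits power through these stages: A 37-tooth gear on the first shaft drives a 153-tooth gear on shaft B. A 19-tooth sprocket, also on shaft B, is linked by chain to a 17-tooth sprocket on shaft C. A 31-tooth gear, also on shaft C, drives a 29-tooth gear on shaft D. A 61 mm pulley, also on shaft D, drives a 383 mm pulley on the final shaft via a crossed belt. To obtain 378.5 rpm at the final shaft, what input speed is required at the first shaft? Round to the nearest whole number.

Overall ratio R = 4.1351 × 0.89474 × 0.93548 × 6.2787 = 21.732.
Required input speed = output speed × R = 378.5 × 21.732 = 8225.4 rpm.

8225 rpm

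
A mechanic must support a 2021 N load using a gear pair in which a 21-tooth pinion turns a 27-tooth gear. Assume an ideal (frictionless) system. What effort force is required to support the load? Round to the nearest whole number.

Gear pair MA = 27/21 = 1.2857.
Effort = load / MA = 2021 / 1.2857 = 1571.9 N.

1572 N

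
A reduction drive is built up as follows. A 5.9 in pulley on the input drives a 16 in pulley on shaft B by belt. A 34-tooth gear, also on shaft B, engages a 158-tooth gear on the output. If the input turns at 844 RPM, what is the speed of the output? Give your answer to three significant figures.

67.0 RPM

belt 16/5.9 = 2.7119 → 844/2.7119 = 311.23 RPM
gear mesh 158/34 = 4.6471 → 311.23/4.6471 = 66.972 RPM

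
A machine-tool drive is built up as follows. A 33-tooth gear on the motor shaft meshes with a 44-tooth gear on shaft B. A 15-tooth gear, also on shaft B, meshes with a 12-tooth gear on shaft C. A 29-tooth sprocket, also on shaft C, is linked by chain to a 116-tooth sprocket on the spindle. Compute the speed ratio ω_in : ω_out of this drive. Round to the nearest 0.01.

4.27

Each stage contributes driven/driver: gear mesh 44/33 = 1.3333, gear mesh 12/15 = 0.8, chain 116/29 = 4.
Overall: 1.3333 × 0.8 × 4 = 4.2667.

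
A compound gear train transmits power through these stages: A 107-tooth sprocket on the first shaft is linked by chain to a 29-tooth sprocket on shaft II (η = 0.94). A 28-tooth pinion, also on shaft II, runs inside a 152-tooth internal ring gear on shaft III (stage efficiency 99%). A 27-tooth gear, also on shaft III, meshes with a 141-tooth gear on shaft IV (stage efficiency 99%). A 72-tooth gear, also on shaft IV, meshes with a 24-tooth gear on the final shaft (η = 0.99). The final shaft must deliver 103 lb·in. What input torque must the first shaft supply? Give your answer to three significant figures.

44.1 lb·in

Overall ratio R = 0.27103 × 5.4286 × 5.2222 × 0.33333 = 2.5611; overall efficiency η = 0.94 × 0.99 × 0.99 × 0.99 = 0.9121.
Input torque = output torque / (R × η) = 103 / (2.5611 × 0.9121) = 44.093 lb·in.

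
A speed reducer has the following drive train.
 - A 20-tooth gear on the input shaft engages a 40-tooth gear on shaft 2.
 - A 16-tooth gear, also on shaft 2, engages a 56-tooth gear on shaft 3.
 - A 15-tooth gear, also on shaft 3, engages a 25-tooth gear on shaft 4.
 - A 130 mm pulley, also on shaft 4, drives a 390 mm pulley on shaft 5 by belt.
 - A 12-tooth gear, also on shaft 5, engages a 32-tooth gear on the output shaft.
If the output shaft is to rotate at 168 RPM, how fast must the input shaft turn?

15680 RPM

Overall ratio R = 2 × 3.5 × 1.6667 × 3 × 2.6667 = 93.333.
Required input speed = output speed × R = 168 × 93.333 = 15680 RPM.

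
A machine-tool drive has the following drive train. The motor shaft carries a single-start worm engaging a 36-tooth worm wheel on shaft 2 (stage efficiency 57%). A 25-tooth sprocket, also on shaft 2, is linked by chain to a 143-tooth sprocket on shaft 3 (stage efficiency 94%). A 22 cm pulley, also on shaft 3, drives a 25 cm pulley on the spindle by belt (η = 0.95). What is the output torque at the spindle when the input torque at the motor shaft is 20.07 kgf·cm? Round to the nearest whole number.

2391 kgf·cm

Worm: ratio = 36/1 = 36; torque at shaft 2 = 20.07 × 36 × 0.57 = 411.84 kgf·cm.
Chain: ratio = 143/25 = 5.72; torque at shaft 3 = 411.84 × 5.72 × 0.94 = 2214.4 kgf·cm.
Belt: ratio = 25/22 = 1.1364; torque at the spindle = 2214.4 × 1.1364 × 0.95 = 2390.5 kgf·cm.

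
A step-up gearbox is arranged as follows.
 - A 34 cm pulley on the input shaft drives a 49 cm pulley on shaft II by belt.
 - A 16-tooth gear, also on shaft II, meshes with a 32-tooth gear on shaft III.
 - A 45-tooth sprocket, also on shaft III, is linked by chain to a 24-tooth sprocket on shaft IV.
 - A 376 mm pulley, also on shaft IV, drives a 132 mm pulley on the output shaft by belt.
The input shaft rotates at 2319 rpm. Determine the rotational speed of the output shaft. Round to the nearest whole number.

4297 rpm

the input shaft → shaft II (belt, 49/34): 2319 ÷ 1.4412 = 1609.1 rpm
shaft II → shaft III (gear mesh, 32/16): 1609.1 ÷ 2 = 804.55 rpm
shaft III → shaft IV (chain, 24/45): 804.55 ÷ 0.53333 = 1508.5 rpm
shaft IV → the output shaft (belt, 132/376): 1508.5 ÷ 0.35106 = 4297 rpm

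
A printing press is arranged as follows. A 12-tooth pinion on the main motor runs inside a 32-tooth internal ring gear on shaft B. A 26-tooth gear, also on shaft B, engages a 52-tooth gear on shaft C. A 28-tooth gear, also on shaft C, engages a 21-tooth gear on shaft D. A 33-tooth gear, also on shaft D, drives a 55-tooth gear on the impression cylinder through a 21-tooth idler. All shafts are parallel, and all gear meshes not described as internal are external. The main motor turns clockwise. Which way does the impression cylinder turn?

the main motor → shaft B: internal mesh, same direction → CW.
shaft B → shaft C: external mesh, 1 reversal → CCW.
shaft C → shaft D: external mesh, 1 reversal → CW.
shaft D → the impression cylinder: driver → idler → driven is 2 external meshes, 2 reversals → CW.
4 reversals in total — an even number — so the impression cylinder turns the same way as the main motor.

clockwise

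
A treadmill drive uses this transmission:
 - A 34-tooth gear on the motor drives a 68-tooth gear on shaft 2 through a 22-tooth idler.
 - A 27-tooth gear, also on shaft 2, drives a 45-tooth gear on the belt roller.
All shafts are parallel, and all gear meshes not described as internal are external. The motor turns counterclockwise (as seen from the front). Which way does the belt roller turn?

clockwise

the motor → shaft 2: driver → idler → driven is 2 external meshes, 2 reversals → CCW.
shaft 2 → the belt roller: external mesh, 1 reversal → CW.
3 reversals in total — an odd number — so the belt roller turns opposite to the motor.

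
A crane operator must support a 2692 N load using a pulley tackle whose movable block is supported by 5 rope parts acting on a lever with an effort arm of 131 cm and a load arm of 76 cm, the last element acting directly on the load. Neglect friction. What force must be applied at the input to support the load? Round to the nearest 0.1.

Block-and-tackle MA = number of supporting rope parts = 5.
Lever MA = effort arm / load arm = 131/76 = 1.7237.
Combined ideal MA = 5 × 1.7237 = 8.6184.
Effort = load / MA = 2692 / 8.6184 = 312.35 N.

312.4 N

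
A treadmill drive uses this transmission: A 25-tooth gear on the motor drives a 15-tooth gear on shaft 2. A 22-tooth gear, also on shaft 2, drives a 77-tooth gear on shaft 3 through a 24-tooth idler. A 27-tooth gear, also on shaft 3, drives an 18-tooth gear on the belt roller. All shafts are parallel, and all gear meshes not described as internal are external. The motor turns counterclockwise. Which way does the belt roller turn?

the motor → shaft 2: external mesh, 1 reversal → CW.
shaft 2 → shaft 3: driver → idler → driven is 2 external meshes, 2 reversals → CW.
shaft 3 → the belt roller: external mesh, 1 reversal → CCW.
4 reversals in total — an even number — so the belt roller turns the same way as the motor.

counterclockwise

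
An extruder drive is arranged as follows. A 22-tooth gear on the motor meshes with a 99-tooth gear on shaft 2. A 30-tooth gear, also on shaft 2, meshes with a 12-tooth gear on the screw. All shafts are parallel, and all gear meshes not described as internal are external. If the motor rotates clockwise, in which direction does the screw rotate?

the motor → shaft 2: external mesh, 1 reversal → CCW.
shaft 2 → the screw: external mesh, 1 reversal → CW.
2 reversals in total — an even number — so the screw turns the same way as the motor.

clockwise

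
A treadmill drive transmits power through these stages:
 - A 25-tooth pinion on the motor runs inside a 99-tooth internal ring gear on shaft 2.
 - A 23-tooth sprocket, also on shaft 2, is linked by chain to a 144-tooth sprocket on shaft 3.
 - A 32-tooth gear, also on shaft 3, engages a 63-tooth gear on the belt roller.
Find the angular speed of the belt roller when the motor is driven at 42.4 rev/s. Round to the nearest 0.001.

0.869 rev/s

the motor → shaft 2 (internal gear, 99/25): 42.4 ÷ 3.96 = 10.707 rev/s
shaft 2 → shaft 3 (chain, 144/23): 10.707 ÷ 6.2609 = 1.7102 rev/s
shaft 3 → the belt roller (gear mesh, 63/32): 1.7102 ÷ 1.9688 = 0.86865 rev/s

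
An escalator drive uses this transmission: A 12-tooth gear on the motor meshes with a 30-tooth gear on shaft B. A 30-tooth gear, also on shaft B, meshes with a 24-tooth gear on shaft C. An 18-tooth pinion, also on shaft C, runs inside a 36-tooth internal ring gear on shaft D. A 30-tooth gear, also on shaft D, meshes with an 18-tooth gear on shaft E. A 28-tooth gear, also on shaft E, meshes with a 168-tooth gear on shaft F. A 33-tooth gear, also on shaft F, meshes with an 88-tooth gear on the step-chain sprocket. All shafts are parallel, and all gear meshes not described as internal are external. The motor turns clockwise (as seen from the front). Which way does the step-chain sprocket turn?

the motor → shaft B: external mesh, 1 reversal → CCW.
shaft B → shaft C: external mesh, 1 reversal → CW.
shaft C → shaft D: internal mesh, same direction → CW.
shaft D → shaft E: external mesh, 1 reversal → CCW.
shaft E → shaft F: external mesh, 1 reversal → CW.
shaft F → the step-chain sprocket: external mesh, 1 reversal → CCW.
5 reversals in total — an odd number — so the step-chain sprocket turns opposite to the motor.

counterclockwise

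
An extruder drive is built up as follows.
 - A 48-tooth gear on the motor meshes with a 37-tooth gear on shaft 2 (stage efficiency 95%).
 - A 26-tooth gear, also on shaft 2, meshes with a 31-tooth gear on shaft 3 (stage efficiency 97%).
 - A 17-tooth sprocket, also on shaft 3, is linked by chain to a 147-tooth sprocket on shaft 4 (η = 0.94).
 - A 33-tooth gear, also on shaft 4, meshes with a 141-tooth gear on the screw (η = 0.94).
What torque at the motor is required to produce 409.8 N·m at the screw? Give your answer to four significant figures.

14.82 N·m

Overall ratio R = 0.77083 × 1.1923 × 8.6471 × 4.2727 = 33.956; overall efficiency η = 0.95 × 0.97 × 0.94 × 0.94 = 0.8142.
Input torque = output torque / (R × η) = 409.8 / (33.956 × 0.8142) = 14.822 N·m.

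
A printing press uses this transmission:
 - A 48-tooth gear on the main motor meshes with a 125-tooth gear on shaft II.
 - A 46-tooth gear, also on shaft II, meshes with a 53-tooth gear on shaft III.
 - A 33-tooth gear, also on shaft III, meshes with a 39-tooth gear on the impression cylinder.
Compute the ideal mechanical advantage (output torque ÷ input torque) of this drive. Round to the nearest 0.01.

Each stage contributes driven/driver: gear mesh 125/48 = 2.6042, gear mesh 53/46 = 1.1522, gear mesh 39/33 = 1.1818.
Overall: 2.6042 × 1.1522 × 1.1818 = 3.546.

3.55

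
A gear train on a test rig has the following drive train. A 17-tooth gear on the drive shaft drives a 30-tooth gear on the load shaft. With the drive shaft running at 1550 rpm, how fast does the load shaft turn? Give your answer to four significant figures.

878.3 rpm

the drive shaft → the load shaft (gear mesh, 30/17): 1550 ÷ 1.7647 = 878.33 rpm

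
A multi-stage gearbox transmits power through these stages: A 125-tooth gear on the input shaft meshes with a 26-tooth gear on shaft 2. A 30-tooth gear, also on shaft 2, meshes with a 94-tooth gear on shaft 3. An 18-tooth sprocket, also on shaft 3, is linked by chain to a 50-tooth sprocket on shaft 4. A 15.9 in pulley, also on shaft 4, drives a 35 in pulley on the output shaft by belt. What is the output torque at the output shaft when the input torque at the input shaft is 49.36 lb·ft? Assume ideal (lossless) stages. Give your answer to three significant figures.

197 lb·ft

gear mesh 26/125 = 0.208 → τ = 49.36·0.208 = 10.267 lb·ft
gear mesh 94/30 = 3.1333 → τ = 10.267·3.1333 = 32.17 lb·ft
chain 50/18 = 2.7778 → τ = 32.17·2.7778 = 89.36 lb·ft
belt 35/15.9 = 2.2013 → τ = 89.36·2.2013 = 196.7 lb·ft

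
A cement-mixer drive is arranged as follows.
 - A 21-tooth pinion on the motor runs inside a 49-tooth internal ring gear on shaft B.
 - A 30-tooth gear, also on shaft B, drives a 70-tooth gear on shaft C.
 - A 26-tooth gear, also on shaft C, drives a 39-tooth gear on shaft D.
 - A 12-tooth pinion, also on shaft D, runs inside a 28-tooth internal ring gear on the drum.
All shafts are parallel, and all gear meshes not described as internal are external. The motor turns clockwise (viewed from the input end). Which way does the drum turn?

clockwise

the motor → shaft B: internal mesh, same direction → CW.
shaft B → shaft C: external mesh, 1 reversal → CCW.
shaft C → shaft D: external mesh, 1 reversal → CW.
shaft D → the drum: internal mesh, same direction → CW.
2 reversals in total — an even number — so the drum turns the same way as the motor.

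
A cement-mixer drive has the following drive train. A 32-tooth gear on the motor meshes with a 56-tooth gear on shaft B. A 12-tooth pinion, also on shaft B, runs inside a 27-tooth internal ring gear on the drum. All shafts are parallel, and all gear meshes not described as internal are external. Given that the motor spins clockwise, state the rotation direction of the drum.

counterclockwise

the motor → shaft B: external mesh, 1 reversal → CCW.
shaft B → the drum: internal mesh, same direction → CCW.
1 reversal in total — an odd number — so the drum turns opposite to the motor.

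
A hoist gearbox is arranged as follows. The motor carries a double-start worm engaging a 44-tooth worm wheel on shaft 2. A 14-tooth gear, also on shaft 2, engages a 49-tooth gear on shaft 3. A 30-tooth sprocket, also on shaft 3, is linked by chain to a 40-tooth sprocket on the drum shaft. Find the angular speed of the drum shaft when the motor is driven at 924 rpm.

9 rpm

worm 44/2 = 22 → 924/22 = 42 rpm
gear mesh 49/14 = 3.5 → 42/3.5 = 12 rpm
chain 40/30 = 1.3333 → 12/1.3333 = 9 rpm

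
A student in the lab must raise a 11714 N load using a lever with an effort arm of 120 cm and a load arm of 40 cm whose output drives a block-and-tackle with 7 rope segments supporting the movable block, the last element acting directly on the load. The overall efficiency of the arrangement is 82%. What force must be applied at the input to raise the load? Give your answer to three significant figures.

680 N

Lever MA = effort arm / load arm = 120/40 = 3.
Block-and-tackle MA = number of supporting rope parts = 7.
Combined ideal MA = 3 × 7 = 21.
Actual MA = 21 × 0.82 = 17.22.
Effort = load / actual MA = 11714 / 17.22 = 680.26 N.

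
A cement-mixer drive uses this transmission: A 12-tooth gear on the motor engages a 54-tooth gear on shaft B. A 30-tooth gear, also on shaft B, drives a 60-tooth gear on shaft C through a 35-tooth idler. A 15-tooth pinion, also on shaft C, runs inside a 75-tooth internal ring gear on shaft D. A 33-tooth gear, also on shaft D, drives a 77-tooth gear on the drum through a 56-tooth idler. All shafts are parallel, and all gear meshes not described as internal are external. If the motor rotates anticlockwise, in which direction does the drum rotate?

the motor → shaft B: external mesh, 1 reversal → CW.
shaft B → shaft C: driver → idler → driven is 2 external meshes, 2 reversals → CW.
shaft C → shaft D: internal mesh, same direction → CW.
shaft D → the drum: driver → idler → driven is 2 external meshes, 2 reversals → CW.
5 reversals in total — an odd number — so the drum turns opposite to the motor.

clockwise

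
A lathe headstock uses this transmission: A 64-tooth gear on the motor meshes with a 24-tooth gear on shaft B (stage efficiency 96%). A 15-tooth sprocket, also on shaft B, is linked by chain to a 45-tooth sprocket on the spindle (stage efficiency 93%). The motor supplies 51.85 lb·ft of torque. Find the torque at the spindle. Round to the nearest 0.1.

After the gear mesh (24/64): 51.85 × 0.375 × 0.96 = 18.666 lb·ft
After the chain (45/15): 18.666 × 3 × 0.93 = 52.078 lb·ft

52.1 lb·ft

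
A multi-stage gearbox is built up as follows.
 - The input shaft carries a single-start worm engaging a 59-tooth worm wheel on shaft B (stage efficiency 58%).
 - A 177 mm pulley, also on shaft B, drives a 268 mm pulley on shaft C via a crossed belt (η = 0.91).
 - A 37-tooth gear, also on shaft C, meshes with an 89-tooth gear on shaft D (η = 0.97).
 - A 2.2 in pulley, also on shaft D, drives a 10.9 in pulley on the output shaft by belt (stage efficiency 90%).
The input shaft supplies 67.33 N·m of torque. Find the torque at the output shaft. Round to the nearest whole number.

33029 N·m

worm 59/1 = 59 → τ = 67.33·59·0.58 = 2304 N·m
belt 268/177 = 1.5141 → τ = 2304·1.5141·0.91 = 3174.6 N·m
gear mesh 89/37 = 2.4054 → τ = 3174.6·2.4054·0.97 = 7407.2 N·m
belt 10.9/2.2 = 4.9545 → τ = 7407.2·4.9545·0.90 = 33029 N·m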